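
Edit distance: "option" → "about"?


Word 1: "option" (length 6)
Word 2: "about" (length 5)
One optimal edit sequence (insert/delete/substitute each cost 1):
  1. delete 'o'  (+1)
  2. substitute 'p' -> 'a'  (+1)
  3. substitute 't' -> 'b'  (+1)
  4. substitute 'i' -> 'o'  (+1)
  5. substitute 'o' -> 'u'  (+1)
  6. substitute 'n' -> 't'  (+1)
Total edit operations: 6
Edit distance = 6


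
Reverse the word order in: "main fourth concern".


Original: "main fourth concern"
Words (1..n): main | fourth | concern
Reversed (n..1): concern | fourth | main
Result = "concern fourth main"


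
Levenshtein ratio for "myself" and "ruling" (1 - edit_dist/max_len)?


Word 1: "myself" (length 6)
Word 2: "ruling" (length 6)
One optimal edit sequence:
  1. substitute 'm' -> 'r'  (+1)
  2. substitute 'y' -> 'u'  (+1)
  3. substitute 's' -> 'l'  (+1)
  4. substitute 'e' -> 'i'  (+1)
  5. substitute 'l' -> 'n'  (+1)
  6. substitute 'f' -> 'g'  (+1)
Edit distance = 6
Max length = max(6, 6) = 6
Similarity = 1 - 6/6
= 0.0000


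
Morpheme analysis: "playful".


Word: "playful"
Morphemes: play / -ful
Each morpheme carries meaning
= 2 morphemes


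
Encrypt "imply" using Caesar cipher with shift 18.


Word: "imply"
Shift: 18
Each letter → (letter + shift) mod 26:
  'i' (8) + 18 = 0 → 'a'
  'm' (12) + 18 = 4 → 'e'
  'p' (15) + 18 = 7 → 'h'
  'l' (11) + 18 = 3 → 'd'
  'y' (24) + 18 = 16 → 'q'
Result = "aehdq"


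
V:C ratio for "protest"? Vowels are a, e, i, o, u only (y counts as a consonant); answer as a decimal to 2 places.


Word: "protest"
Vowels (a,e,i,o,u): 2
Consonants: 5
Ratio = 2/5
= 0.40


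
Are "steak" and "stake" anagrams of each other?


Word 1: "steak" → sorted: aekst
Word 2: "stake" → sorted: aekst
Same letters? aekst == aekst
Anagram = Yes


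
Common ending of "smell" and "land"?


Word 1: "smell"
Word 2: "land"
Comparing from end:
  Pos -1: 'l' != 'd' (stop)
LCS = "" (length 0)


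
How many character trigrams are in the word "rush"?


Word: "rush" (length 4)
Number of 3-grams = length - 3 + 1 = 4 - 3 + 1
= 2


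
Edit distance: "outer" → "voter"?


Word 1: "outer" (length 5)
Word 2: "voter" (length 5)
One optimal edit sequence (insert/delete/substitute each cost 1):
  1. substitute 'o' -> 'v'  (+1)
  2. substitute 'u' -> 'o'  (+1)
  3. keep 't'
  4. keep 'e'
  5. keep 'r'
Total edit operations: 2
Edit distance = 2


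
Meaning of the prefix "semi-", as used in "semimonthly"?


Prefix: semi-
Example: semimonthly = semi- + monthly
Meaning = half


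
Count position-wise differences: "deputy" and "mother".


Comparing character by character (same length = 6):
  Pos 0: 'd' vs 'm' !=
  Pos 1: 'e' vs 'o' !=
  Pos 2: 'p' vs 't' !=
  Pos 3: 'u' vs 'h' !=
  Pos 4: 't' vs 'e' !=
  Pos 5: 'y' vs 'r' !=
Hamming distance = 6


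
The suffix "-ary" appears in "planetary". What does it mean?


Suffix: -ary
Example: planetary (planet + -ary)
Meaning = relating to


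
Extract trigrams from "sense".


Word: "sense" (length 5)
Number of trigrams = 5 - 3 + 1 = 3
  Position 0: "sen"
  Position 1: "ens"
  Position 2: "nse"
Trigrams = "sen", "ens", "nse"


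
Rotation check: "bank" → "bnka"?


Word: "bank", Candidate: "bnka"
Method: check if candidate is substring of word+word
"bankbank" contains "bnka"? No
Is rotation = No


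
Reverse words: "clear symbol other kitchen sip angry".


Original: "clear symbol other kitchen sip angry"
Words (1..n): clear | symbol | other | kitchen | sip | angry
Reversed (n..1): angry | sip | kitchen | other | symbol | clear
Result = "angry sip kitchen other symbol clear"


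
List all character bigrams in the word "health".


Word: "health" (length 6)
Number of bigrams = 6 - 2 + 1 = 5
  Position 0: "he"
  Position 1: "ea"
  Position 2: "al"
  Position 3: "lt"
  Position 4: "th"
Bigrams = "he", "ea", "al", "lt", "th"


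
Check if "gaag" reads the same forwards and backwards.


Word: "gaag"
Reversed: "gaag"
Forward == Backward? gaag == gaag
Palindrome = Yes


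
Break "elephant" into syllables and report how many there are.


Word: "elephant"
Syllable breakdown: el · e · phant
Counting: 3 parts
= 3 syllables


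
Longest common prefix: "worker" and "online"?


Word 1: "worker"
Word 2: "online"
Comparing from start:
  Pos 0: 'w' != 'o' (stop)
LCP = "" (length 0)


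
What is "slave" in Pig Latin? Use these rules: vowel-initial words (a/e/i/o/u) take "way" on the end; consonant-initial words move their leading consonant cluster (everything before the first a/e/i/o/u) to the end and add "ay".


Word: "slave"
Starts with consonant(s) → move to end, add 'ay'
Consonant cluster: "sl"
Pig Latin = "aveslay"


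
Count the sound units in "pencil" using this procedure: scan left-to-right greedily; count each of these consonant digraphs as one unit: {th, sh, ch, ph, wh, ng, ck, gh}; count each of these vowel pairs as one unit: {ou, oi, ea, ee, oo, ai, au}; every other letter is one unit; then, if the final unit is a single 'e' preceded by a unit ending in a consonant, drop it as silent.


Word: "pencil" (6 letters)
Left-to-right scan:
  [1] 'p' (letter)
  [2] 'e' (letter)
  [3] 'n' (letter)
  [4] 'c' (letter)
  [5] 'i' (letter)
  [6] 'l' (letter)
Units from scan: 6
Sound units = 6 units


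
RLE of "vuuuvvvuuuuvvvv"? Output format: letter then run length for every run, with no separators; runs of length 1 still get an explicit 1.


String: "vuuuvvvuuuuvvvv"
Scanning for consecutive runs:
  'v' x 1
  'u' x 3
  'v' x 3
  'u' x 4
  'v' x 4
RLE = "v1u3v3u4v4"


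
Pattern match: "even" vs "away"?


Pattern of "even": [0, 1, 0, 2]
Pattern of "away": [0, 1, 0, 2]
Patterns match
Same pattern = Yes


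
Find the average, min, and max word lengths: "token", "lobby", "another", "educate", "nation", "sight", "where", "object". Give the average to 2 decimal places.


Lengths: "token"=5, "lobby"=5, "another"=7, "educate"=7, "nation"=6, "sight"=5, "where"=5, "object"=6
Sum = 46, Count = 8
Average = 46/8 = 5.75
= avg=5.75, min=5, max=7


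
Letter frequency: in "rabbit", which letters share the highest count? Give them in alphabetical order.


Word: "rabbit"
Letter counts:
  'a': 1
  'b': 2
  'i': 1
  'r': 1
  't': 1
Maximum count = 2
Most frequent = 'b' (2 times each)


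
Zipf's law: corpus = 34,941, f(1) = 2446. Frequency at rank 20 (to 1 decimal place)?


Zipf's law: f(r) = f(1) / r
f(1) = 2446
f(20) = 2446 / 20
= 122.3 occurrences


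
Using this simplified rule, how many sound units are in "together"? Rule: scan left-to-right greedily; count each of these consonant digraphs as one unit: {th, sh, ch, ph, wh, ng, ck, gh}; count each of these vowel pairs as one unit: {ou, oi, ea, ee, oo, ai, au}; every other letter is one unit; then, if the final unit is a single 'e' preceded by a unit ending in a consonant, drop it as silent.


Word: "together" (8 letters)
Left-to-right scan:
  [1] 't' (letter)
  [2] 'o' (letter)
  [3] 'g' (letter)
  [4] 'e' (letter)
  [5] 'th' (digraph)
  [6] 'e' (letter)
  [7] 'r' (letter)
Units from scan: 7
Sound units = 7 units


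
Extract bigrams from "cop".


Word: "cop" (length 3)
Number of bigrams = 3 - 2 + 1 = 2
  Position 0: "co"
  Position 1: "op"
Bigrams = "co", "op"


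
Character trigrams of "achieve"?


Word: "achieve" (length 7)
Number of trigrams = 7 - 3 + 1 = 5
  Position 0: "ach"
  Position 1: "chi"
  Position 2: "hie"
  Position 3: "iev"
  Position 4: "eve"
Trigrams = "ach", "chi", "hie", "iev", "eve"


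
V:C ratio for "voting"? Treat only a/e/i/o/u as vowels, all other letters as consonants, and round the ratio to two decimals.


Word: "voting"
Vowels (a,e,i,o,u): 2
Consonants: 4
Ratio = 2/4
= 0.50


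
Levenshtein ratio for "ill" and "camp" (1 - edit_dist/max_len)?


Word 1: "ill" (length 3)
Word 2: "camp" (length 4)
One optimal edit sequence:
  1. insert 'c'  (+1)
  2. substitute 'i' -> 'a'  (+1)
  3. substitute 'l' -> 'm'  (+1)
  4. substitute 'l' -> 'p'  (+1)
Edit distance = 4
Max length = max(3, 4) = 4
Similarity = 1 - 4/4
= 0.0000


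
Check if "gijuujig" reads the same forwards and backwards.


Word: "gijuujig"
Reversed: "gijuujig"
Forward == Backward? gijuujig == gijuujig
Palindrome = Yes


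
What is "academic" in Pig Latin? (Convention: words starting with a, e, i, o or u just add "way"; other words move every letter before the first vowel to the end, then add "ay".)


Word: "academic"
Starts with vowel → add 'way'
Pig Latin = "academicway"


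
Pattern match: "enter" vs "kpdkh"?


Pattern of "enter": [0, 1, 2, 0, 3]
Pattern of "kpdkh": [0, 1, 2, 0, 3]
Patterns match
Same pattern = Yes


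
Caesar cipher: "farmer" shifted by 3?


Word: "farmer"
Shift: 3
Each letter → (letter + shift) mod 26:
  'f' (5) + 3 = 8 → 'i'
  'a' (0) + 3 = 3 → 'd'
  'r' (17) + 3 = 20 → 'u'
  'm' (12) + 3 = 15 → 'p'
  'e' (4) + 3 = 7 → 'h'
  'r' (17) + 3 = 20 → 'u'
Result = "iduphu"


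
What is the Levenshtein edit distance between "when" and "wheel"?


Word 1: "when" (length 4)
Word 2: "wheel" (length 5)
One optimal edit sequence (insert/delete/substitute each cost 1):
  1. keep 'w'
  2. keep 'h'
  3. insert 'e'  (+1)
  4. keep 'e'
  5. substitute 'n' -> 'l'  (+1)
Total edit operations: 2
Edit distance = 2


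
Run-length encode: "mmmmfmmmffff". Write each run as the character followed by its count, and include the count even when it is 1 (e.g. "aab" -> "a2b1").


String: "mmmmfmmmffff"
Scanning for consecutive runs:
  'm' x 4
  'f' x 1
  'm' x 3
  'f' x 4
RLE = "m4f1m3f4"


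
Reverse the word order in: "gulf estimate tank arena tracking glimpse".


Original: "gulf estimate tank arena tracking glimpse"
Words (1..n): gulf | estimate | tank | arena | tracking | glimpse
Reversed (n..1): glimpse | tracking | arena | tank | estimate | gulf
Result = "glimpse tracking arena tank estimate gulf"


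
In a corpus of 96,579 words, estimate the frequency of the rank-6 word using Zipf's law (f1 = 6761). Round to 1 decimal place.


Zipf's law: f(r) = f(1) / r
f(1) = 6761
f(6) = 6761 / 6
= 1126.8 occurrences


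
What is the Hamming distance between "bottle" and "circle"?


Comparing character by character (same length = 6):
  Pos 0: 'b' vs 'c' !=
  Pos 1: 'o' vs 'i' !=
  Pos 2: 't' vs 'r' !=
  Pos 3: 't' vs 'c' !=
  Pos 4: 'l' vs 'l' =
  Pos 5: 'e' vs 'e' =
Hamming distance = 4


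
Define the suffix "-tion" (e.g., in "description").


Suffix: -tion
Example: description (describe + -tion, with a spelling change)
Meaning = act or process


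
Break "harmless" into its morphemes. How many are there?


Word: "harmless"
Morphemes: harm | -less
Each morpheme carries meaning
= 2 morphemes


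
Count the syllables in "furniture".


Word: "furniture"
Syllable breakdown: fur | ni | ture
Counting: 3 parts
= 3 syllables


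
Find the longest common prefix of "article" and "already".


Word 1: "article"
Word 2: "already"
Comparing from start:
  Pos 0: 'a' == 'a'
  Pos 1: 'r' != 'l' (stop)
LCP = "a" (length 1)


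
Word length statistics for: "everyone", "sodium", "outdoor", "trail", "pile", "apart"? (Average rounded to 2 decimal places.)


Lengths: "everyone"=8, "sodium"=6, "outdoor"=7, "trail"=5, "pile"=4, "apart"=5
Sum = 35, Count = 6
Average = 35/6 = 5.83
= avg=5.83, min=4, max=8


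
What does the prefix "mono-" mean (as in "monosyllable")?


Prefix: mono-
Example: monosyllable = mono- + syllable
Meaning = one


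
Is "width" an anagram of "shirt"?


Word 1: "shirt" → sorted: hirst
Word 2: "width" → sorted: dhitw
Same letters? hirst != dhitw
Anagram = No


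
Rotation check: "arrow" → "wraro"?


Word: "arrow", Candidate: "wraro"
Method: check if candidate is substring of word+word
"arrowarrow" contains "wraro"? No
Is rotation = No


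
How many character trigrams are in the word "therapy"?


Word: "therapy" (length 7)
Number of 3-grams = length - 3 + 1 = 7 - 3 + 1
= 5


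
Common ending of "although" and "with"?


Word 1: "although"
Word 2: "with"
Comparing from end:
  Pos -1: 'h' == 'h'
  Pos -2: 'g' != 't' (stop)
LCS = "h" (length 1)


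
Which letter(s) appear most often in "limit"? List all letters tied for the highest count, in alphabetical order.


Word: "limit"
Letter counts:
  'i': 2
  'l': 1
  'm': 1
  't': 1
Maximum count = 2
Most frequent = 'i' (2 times each)


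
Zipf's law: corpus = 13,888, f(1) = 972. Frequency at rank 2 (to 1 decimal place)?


Zipf's law: f(r) = f(1) / r
f(1) = 972
f(2) = 972 / 2
= 486.0 occurrences


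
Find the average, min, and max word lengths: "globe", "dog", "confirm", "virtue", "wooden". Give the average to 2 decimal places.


Lengths: "globe"=5, "dog"=3, "confirm"=7, "virtue"=6, "wooden"=6
Sum = 27, Count = 5
Average = 27/5 = 5.40
= avg=5.40, min=3, max=7


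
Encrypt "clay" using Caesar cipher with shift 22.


Word: "clay"
Shift: 22
Each letter → (letter + shift) mod 26:
  'c' (2) + 22 = 24 → 'y'
  'l' (11) + 22 = 7 → 'h'
  'a' (0) + 22 = 22 → 'w'
  'y' (24) + 22 = 20 → 'u'
Result = "yhwu"


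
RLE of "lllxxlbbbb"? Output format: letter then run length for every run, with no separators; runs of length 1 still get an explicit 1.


String: "lllxxlbbbb"
Scanning for consecutive runs:
  'l' x 3
  'x' x 2
  'l' x 1
  'b' x 4
RLE = "l3x2l1b4"


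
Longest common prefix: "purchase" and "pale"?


Word 1: "purchase"
Word 2: "pale"
Comparing from start:
  Pos 0: 'p' == 'p'
  Pos 1: 'u' != 'a' (stop)
LCP = "p" (length 1)


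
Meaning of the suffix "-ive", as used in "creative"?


Suffix: -ive
As in: creative -> create + -ive, with a spelling change
Meaning = tending to


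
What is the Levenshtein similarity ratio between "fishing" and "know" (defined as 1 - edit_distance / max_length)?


Word 1: "fishing" (length 7)
Word 2: "know" (length 4)
One optimal edit sequence:
  1. delete 'f'  (+1)
  2. delete 'i'  (+1)
  3. delete 's'  (+1)
  4. substitute 'h' -> 'k'  (+1)
  5. substitute 'i' -> 'n'  (+1)
  6. substitute 'n' -> 'o'  (+1)
  7. substitute 'g' -> 'w'  (+1)
Edit distance = 7
Max length = max(7, 4) = 7
Similarity = 1 - 7/7
= 0.0000


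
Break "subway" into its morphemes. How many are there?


Word: "subway"
Morphemes: sub- / way
Each morpheme carries meaning
= 2 morphemes


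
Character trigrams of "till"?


Word: "till" (length 4)
Number of trigrams = 4 - 3 + 1 = 2
  Position 0: "til"
  Position 1: "ill"
Trigrams = "til", "ill"


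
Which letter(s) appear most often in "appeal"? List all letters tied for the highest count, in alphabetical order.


Word: "appeal"
Letter counts:
  'a': 2
  'e': 1
  'l': 1
  'p': 2
Maximum count = 2
Most frequent = 'a', 'p' (2 times each)


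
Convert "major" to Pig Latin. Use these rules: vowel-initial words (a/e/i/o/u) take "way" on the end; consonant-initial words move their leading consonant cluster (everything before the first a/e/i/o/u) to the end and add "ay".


Word: "major"
Starts with consonant(s) → move to end, add 'ay'
Consonant cluster: "m"
Pig Latin = "ajormay"


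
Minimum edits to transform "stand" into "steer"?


Word 1: "stand" (length 5)
Word 2: "steer" (length 5)
One optimal edit sequence (insert/delete/substitute each cost 1):
  1. keep 's'
  2. keep 't'
  3. substitute 'a' -> 'e'  (+1)
  4. substitute 'n' -> 'e'  (+1)
  5. substitute 'd' -> 'r'  (+1)
Total edit operations: 3
Edit distance = 3


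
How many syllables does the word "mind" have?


Word: "mind"
Syllable breakdown: mind
Counting: 1 part
= 1 syllable


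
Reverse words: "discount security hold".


Original: "discount security hold"
Words (1..n): discount | security | hold
Reversed (n..1): hold | security | discount
Result = "hold security discount"


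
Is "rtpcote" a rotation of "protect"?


Word: "protect", Candidate: "rtpcote"
Method: check if candidate is substring of word+word
"protectprotect" contains "rtpcote"? No
Is rotation = No


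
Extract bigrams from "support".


Word: "support" (length 7)
Number of bigrams = 7 - 2 + 1 = 6
  Position 0: "su"
  Position 1: "up"
  Position 2: "pp"
  Position 3: "po"
  Position 4: "or"
  Position 5: "rt"
Bigrams = "su", "up", "pp", "po", "or", "rt"


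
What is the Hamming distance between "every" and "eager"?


Comparing character by character (same length = 5):
  Pos 0: 'e' vs 'e' =
  Pos 1: 'v' vs 'a' !=
  Pos 2: 'e' vs 'g' !=
  Pos 3: 'r' vs 'e' !=
  Pos 4: 'y' vs 'r' !=
Hamming distance = 4


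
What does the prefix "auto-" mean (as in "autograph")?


Prefix: auto-
As in: autograph -> auto- + graph
Meaning = self


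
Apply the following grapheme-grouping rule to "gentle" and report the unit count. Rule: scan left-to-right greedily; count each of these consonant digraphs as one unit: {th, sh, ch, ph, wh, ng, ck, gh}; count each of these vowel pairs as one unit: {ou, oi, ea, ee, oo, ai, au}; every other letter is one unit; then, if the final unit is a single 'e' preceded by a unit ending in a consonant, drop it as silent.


Word: "gentle" (6 letters)
Left-to-right scan:
  [1] 'g' (letter)
  [2] 'e' (letter)
  [3] 'n' (letter)
  [4] 't' (letter)
  [5] 'l' (letter)
  [6] 'e' (letter)
Units from scan: 6
Final unit is 'e' after a consonant -> drop as silent (-1)
Sound units = 5 units


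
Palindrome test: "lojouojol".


Word: "lojouojol"
Reversed: "lojouojol"
Forward == Backward? lojouojol == lojouojol
Palindrome = Yes


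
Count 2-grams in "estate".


Word: "estate" (length 6)
Number of 2-grams = length - 2 + 1 = 6 - 2 + 1
= 5


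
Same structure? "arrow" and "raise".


Pattern of "arrow": [0, 1, 1, 2, 3]
Pattern of "raise": [0, 1, 2, 3, 4]
Patterns do not match
Same pattern = No


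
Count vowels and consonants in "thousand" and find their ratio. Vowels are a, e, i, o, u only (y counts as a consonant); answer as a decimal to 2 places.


Word: "thousand"
Vowels (a,e,i,o,u): 3
Consonants: 5
Ratio = 3/5
= 0.60


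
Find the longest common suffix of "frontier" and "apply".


Word 1: "frontier"
Word 2: "apply"
Comparing from end:
  Pos -1: 'r' != 'y' (stop)
LCS = "" (length 0)


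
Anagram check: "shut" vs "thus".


Word 1: "shut" → sorted: hstu
Word 2: "thus" → sorted: hstu
Same letters? hstu == hstu
Anagram = Yes


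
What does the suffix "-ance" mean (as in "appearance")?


Suffix: -ance
Example: appearance = appear + -ance
Meaning = state of


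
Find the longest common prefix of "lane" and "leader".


Word 1: "lane"
Word 2: "leader"
Comparing from start:
  Pos 0: 'l' == 'l'
  Pos 1: 'a' != 'e' (stop)
LCP = "l" (length 1)


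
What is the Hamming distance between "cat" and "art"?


Comparing character by character (same length = 3):
  Pos 0: 'c' vs 'a' !=
  Pos 1: 'a' vs 'r' !=
  Pos 2: 't' vs 't' =
Hamming distance = 2


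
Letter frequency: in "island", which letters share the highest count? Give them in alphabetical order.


Word: "island"
Letter counts:
  'a': 1
  'd': 1
  'i': 1
  'l': 1
  'n': 1
  's': 1
Maximum count = 1
Most frequent = 'a', 'd', 'i', 'l', 'n', 's' (1 time each)


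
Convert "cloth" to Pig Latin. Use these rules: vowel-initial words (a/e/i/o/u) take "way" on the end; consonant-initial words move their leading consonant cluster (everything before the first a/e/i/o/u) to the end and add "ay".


Word: "cloth"
Starts with consonant(s) → move to end, add 'ay'
Consonant cluster: "cl"
Pig Latin = "othclay"


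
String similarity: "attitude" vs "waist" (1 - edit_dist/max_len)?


Word 1: "attitude" (length 8)
Word 2: "waist" (length 5)
One optimal edit sequence:
  1. delete 'a'  (+1)
  2. substitute 't' -> 'w'  (+1)
  3. substitute 't' -> 'a'  (+1)
  4. keep 'i'
  5. delete 't'  (+1)
  6. delete 'u'  (+1)
  7. substitute 'd' -> 's'  (+1)
  8. substitute 'e' -> 't'  (+1)
Edit distance = 7
Max length = max(8, 5) = 8
Similarity = 1 - 7/8
= 0.1250


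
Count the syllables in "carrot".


Word: "carrot"
Syllable breakdown: car-rot
Counting: 2 parts
= 2 syllables


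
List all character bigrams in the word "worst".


Word: "worst" (length 5)
Number of bigrams = 5 - 2 + 1 = 4
  Position 0: "wo"
  Position 1: "or"
  Position 2: "rs"
  Position 3: "st"
Bigrams = "wo", "or", "rs", "st"


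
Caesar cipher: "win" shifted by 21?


Word: "win"
Shift: 21
Each letter → (letter + shift) mod 26:
  'w' (22) + 21 = 17 → 'r'
  'i' (8) + 21 = 3 → 'd'
  'n' (13) + 21 = 8 → 'i'
Result = "rdi"


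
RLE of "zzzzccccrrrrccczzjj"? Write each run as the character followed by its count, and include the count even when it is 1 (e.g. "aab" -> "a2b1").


String: "zzzzccccrrrrccczzjj"
Scanning for consecutive runs:
  'z' x 4
  'c' x 4
  'r' x 4
  'c' x 3
  'z' x 2
  'j' x 2
RLE = "z4c4r4c3z2j2"


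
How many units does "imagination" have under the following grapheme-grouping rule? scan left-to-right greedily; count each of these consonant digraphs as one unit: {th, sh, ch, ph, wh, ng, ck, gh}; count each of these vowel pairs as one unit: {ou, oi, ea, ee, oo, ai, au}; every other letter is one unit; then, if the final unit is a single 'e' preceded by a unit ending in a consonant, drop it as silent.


Word: "imagination" (11 letters)
Left-to-right scan:
  1. 'i' (letter)
  2. 'm' (letter)
  3. 'a' (letter)
  4. 'g' (letter)
  5. 'i' (letter)
  6. 'n' (letter)
  7. 'a' (letter)
  8. 't' (letter)
  9. 'i' (letter)
  10. 'o' (letter)
  11. 'n' (letter)
Units from scan: 11
Sound units = 11 units


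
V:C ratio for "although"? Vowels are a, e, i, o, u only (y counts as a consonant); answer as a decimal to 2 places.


Word: "although"
Vowels (a,e,i,o,u): 3
Consonants: 5
Ratio = 3/5
= 0.60


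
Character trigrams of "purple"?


Word: "purple" (length 6)
Number of trigrams = 6 - 3 + 1 = 4
  Position 0: "pur"
  Position 1: "urp"
  Position 2: "rpl"
  Position 3: "ple"
Trigrams = "pur", "urp", "rpl", "ple"


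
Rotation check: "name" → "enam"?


Word: "name", Candidate: "enam"
Method: check if candidate is substring of word+word
"namename" contains "enam"? Yes
Is rotation = Yes


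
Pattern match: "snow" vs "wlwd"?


Pattern of "snow": [0, 1, 2, 3]
Pattern of "wlwd": [0, 1, 0, 2]
Patterns do not match
Same pattern = No


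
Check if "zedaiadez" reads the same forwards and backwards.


Word: "zedaiadez"
Reversed: "zedaiadez"
Forward == Backward? zedaiadez == zedaiadez
Palindrome = Yes


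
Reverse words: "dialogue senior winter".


Original: "dialogue senior winter"
Words (1..n): dialogue | senior | winter
Reversed (n..1): winter | senior | dialogue
Result = "winter senior dialogue"


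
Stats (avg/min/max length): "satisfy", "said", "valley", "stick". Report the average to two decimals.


Lengths: "satisfy"=7, "said"=4, "valley"=6, "stick"=5
Sum = 22, Count = 4
Average = 22/4 = 5.50
= avg=5.50, min=4, max=7


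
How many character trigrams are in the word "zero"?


Word: "zero" (length 4)
Number of 3-grams = length - 3 + 1 = 4 - 3 + 1
= 2


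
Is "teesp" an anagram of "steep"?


Word 1: "steep" → sorted: eepst
Word 2: "teesp" → sorted: eepst
Same letters? eepst == eepst
Anagram = Yes


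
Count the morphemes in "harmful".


Word: "harmful"
Morphemes: harm + -ful
Each morpheme carries meaning
= 2 morphemes


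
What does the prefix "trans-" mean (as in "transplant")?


Prefix: trans-
Example: transplant = trans- + plant
Meaning = across


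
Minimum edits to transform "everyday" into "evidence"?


Word 1: "everyday" (length 8)
Word 2: "evidence" (length 8)
One optimal edit sequence (insert/delete/substitute each cost 1):
  1. keep 'e'
  2. keep 'v'
  3. substitute 'e' -> 'i'  (+1)
  4. substitute 'r' -> 'd'  (+1)
  5. substitute 'y' -> 'e'  (+1)
  6. substitute 'd' -> 'n'  (+1)
  7. substitute 'a' -> 'c'  (+1)
  8. substitute 'y' -> 'e'  (+1)
Total edit operations: 6
Edit distance = 6


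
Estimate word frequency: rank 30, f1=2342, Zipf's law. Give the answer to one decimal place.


Zipf's law: f(r) = f(1) / r
f(1) = 2342
f(30) = 2342 / 30
= 78.1 occurrences


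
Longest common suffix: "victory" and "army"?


Word 1: "victory"
Word 2: "army"
Comparing from end:
  Pos -1: 'y' == 'y'
  Pos -2: 'r' != 'm' (stop)
LCS = "y" (length 1)


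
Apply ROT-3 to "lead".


Word: "lead"
Shift: 3
Each letter → (letter + shift) mod 26:
  'l' (11) + 3 = 14 → 'o'
  'e' (4) + 3 = 7 → 'h'
  'a' (0) + 3 = 3 → 'd'
  'd' (3) + 3 = 6 → 'g'
Result = "ohdg"


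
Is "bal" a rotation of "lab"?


Word: "lab", Candidate: "bal"
Method: check if candidate is substring of word+word
"lablab" contains "bal"? No
Is rotation = No


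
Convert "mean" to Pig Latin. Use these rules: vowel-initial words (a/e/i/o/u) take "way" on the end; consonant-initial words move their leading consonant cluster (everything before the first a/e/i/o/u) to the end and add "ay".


Word: "mean"
Starts with consonant(s) → move to end, add 'ay'
Consonant cluster: "m"
Pig Latin = "eanmay"


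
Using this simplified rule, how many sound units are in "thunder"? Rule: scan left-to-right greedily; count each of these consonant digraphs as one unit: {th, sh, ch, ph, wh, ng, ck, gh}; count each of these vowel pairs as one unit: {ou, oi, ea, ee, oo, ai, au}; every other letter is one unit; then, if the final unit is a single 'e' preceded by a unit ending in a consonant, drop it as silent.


Word: "thunder" (7 letters)
Left-to-right scan:
  [1] 'th' (digraph)
  [2] 'u' (letter)
  [3] 'n' (letter)
  [4] 'd' (letter)
  [5] 'e' (letter)
  [6] 'r' (letter)
Units from scan: 6
Sound units = 6 units


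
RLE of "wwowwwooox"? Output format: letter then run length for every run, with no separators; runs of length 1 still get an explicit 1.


String: "wwowwwooox"
Scanning for consecutive runs:
  'w' x 2
  'o' x 1
  'w' x 3
  'o' x 3
  'x' x 1
RLE = "w2o1w3o3x1"


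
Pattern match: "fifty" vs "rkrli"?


Pattern of "fifty": [0, 1, 0, 2, 3]
Pattern of "rkrli": [0, 1, 0, 2, 3]
Patterns match
Same pattern = Yes


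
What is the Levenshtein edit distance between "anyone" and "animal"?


Word 1: "anyone" (length 6)
Word 2: "animal" (length 6)
One optimal edit sequence (insert/delete/substitute each cost 1):
  1. keep 'a'
  2. keep 'n'
  3. substitute 'y' -> 'i'  (+1)
  4. substitute 'o' -> 'm'  (+1)
  5. substitute 'n' -> 'a'  (+1)
  6. substitute 'e' -> 'l'  (+1)
Total edit operations: 4
Edit distance = 4


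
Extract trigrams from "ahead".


Word: "ahead" (length 5)
Number of trigrams = 5 - 3 + 1 = 3
  Position 0: "ahe"
  Position 1: "hea"
  Position 2: "ead"
Trigrams = "ahe", "hea", "ead"


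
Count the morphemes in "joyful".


Word: "joyful"
Morphemes: joy / -ful
Each morpheme carries meaning
= 2 morphemes


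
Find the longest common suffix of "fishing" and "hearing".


Word 1: "fishing"
Word 2: "hearing"
Comparing from end:
  Pos -1: 'g' == 'g'
  Pos -2: 'n' == 'n'
  Pos -3: 'i' == 'i'
  Pos -4: 'h' != 'r' (stop)
LCS = "ing" (length 3)


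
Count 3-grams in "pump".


Word: "pump" (length 4)
Number of 3-grams = length - 3 + 1 = 4 - 3 + 1
= 2


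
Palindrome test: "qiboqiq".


Word: "qiboqiq"
Reversed: "qiqobiq"
Forward == Backward? qiboqiq != qiqobiq
Palindrome = No


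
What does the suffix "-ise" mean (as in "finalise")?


Suffix: -ise
As in: finalise -> final + -ise
Meaning = to make


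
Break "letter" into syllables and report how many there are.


Word: "letter"
Syllable breakdown: let / ter
Counting: 2 parts
= 2 syllables


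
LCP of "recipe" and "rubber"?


Word 1: "recipe"
Word 2: "rubber"
Comparing from start:
  Pos 0: 'r' == 'r'
  Pos 1: 'e' != 'u' (stop)
LCP = "r" (length 1)


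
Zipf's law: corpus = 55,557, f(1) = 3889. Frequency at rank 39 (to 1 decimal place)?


Zipf's law: f(r) = f(1) / r
f(1) = 3889
f(39) = 3889 / 39
= 99.7 occurrences


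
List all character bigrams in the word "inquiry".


Word: "inquiry" (length 7)
Number of bigrams = 7 - 2 + 1 = 6
  Position 0: "in"
  Position 1: "nq"
  Position 2: "qu"
  Position 3: "ui"
  Position 4: "ir"
  Position 5: "ry"
Bigrams = "in", "nq", "qu", "ui", "ir", "ry"


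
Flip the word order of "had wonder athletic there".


Original: "had wonder athletic there"
Words (1..n): had | wonder | athletic | there
Reversed (n..1): there | athletic | wonder | had
Result = "there athletic wonder had"


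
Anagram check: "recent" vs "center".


Word 1: "recent" → sorted: ceenrt
Word 2: "center" → sorted: ceenrt
Same letters? ceenrt == ceenrt
Anagram = Yes


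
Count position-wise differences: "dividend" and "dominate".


Comparing character by character (same length = 8):
  Pos 0: 'd' vs 'd' =
  Pos 1: 'i' vs 'o' !=
  Pos 2: 'v' vs 'm' !=
  Pos 3: 'i' vs 'i' =
  Pos 4: 'd' vs 'n' !=
  Pos 5: 'e' vs 'a' !=
  Pos 6: 'n' vs 't' !=
  Pos 7: 'd' vs 'e' !=
Hamming distance = 6


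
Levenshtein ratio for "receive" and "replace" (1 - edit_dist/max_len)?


Word 1: "receive" (length 7)
Word 2: "replace" (length 7)
One optimal edit sequence:
  1. keep 'r'
  2. keep 'e'
  3. substitute 'c' -> 'p'  (+1)
  4. substitute 'e' -> 'l'  (+1)
  5. substitute 'i' -> 'a'  (+1)
  6. substitute 'v' -> 'c'  (+1)
  7. keep 'e'
Edit distance = 4
Max length = max(7, 7) = 7
Similarity = 1 - 4/7
= 0.4286


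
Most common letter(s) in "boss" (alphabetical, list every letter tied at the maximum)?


Word: "boss"
Letter counts:
  'b': 1
  'o': 1
  's': 2
Maximum count = 2
Most frequent = 's' (2 times each)


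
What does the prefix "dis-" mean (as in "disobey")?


Prefix: dis-
Example: disobey (dis- + obey)
Meaning = not / opposite


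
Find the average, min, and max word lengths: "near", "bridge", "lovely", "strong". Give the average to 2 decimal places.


Lengths: "near"=4, "bridge"=6, "lovely"=6, "strong"=6
Sum = 22, Count = 4
Average = 22/4 = 5.50
= avg=5.50, min=4, max=6


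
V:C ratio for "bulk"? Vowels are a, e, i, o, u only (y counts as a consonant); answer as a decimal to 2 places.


Word: "bulk"
Vowels (a,e,i,o,u): 1
Consonants: 3
Ratio = 1/3
= 0.33


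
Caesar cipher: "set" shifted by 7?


Word: "set"
Shift: 7
Each letter → (letter + shift) mod 26:
  's' (18) + 7 = 25 → 'z'
  'e' (4) + 7 = 11 → 'l'
  't' (19) + 7 = 0 → 'a'
Result = "zla"


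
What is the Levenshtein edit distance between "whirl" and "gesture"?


Word 1: "whirl" (length 5)
Word 2: "gesture" (length 7)
One optimal edit sequence (insert/delete/substitute each cost 1):
  1. insert 'g'  (+1)
  2. insert 'e'  (+1)
  3. substitute 'w' -> 's'  (+1)
  4. substitute 'h' -> 't'  (+1)
  5. substitute 'i' -> 'u'  (+1)
  6. keep 'r'
  7. substitute 'l' -> 'e'  (+1)
Total edit operations: 6
Edit distance = 6


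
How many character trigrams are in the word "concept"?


Word: "concept" (length 7)
Number of 3-grams = length - 3 + 1 = 7 - 3 + 1
= 5


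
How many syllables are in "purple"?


Word: "purple"
Syllable breakdown: pur | ple
Counting: 2 parts
= 2 syllables


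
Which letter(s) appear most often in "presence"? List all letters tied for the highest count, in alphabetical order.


Word: "presence"
Letter counts:
  'c': 1
  'e': 3
  'n': 1
  'p': 1
  'r': 1
  's': 1
Maximum count = 3
Most frequent = 'e' (3 times each)


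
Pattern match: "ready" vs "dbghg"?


Pattern of "ready": [0, 1, 2, 3, 4]
Pattern of "dbghg": [0, 1, 2, 3, 2]
Patterns do not match
Same pattern = No


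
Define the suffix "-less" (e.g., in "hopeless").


Suffix: -less
Example: hopeless (hope + -less)
Meaning = without


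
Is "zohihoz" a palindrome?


Word: "zohihoz"
Reversed: "zohihoz"
Forward == Backward? zohihoz == zohihoz
Palindrome = Yes


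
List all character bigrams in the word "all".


Word: "all" (length 3)
Number of bigrams = 3 - 2 + 1 = 2
  Position 0: "al"
  Position 1: "ll"
Bigrams = "al", "ll"


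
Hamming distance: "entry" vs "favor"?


Comparing character by character (same length = 5):
  Pos 0: 'e' vs 'f' !=
  Pos 1: 'n' vs 'a' !=
  Pos 2: 't' vs 'v' !=
  Pos 3: 'r' vs 'o' !=
  Pos 4: 'y' vs 'r' !=
Hamming distance = 5


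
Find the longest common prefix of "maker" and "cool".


Word 1: "maker"
Word 2: "cool"
Comparing from start:
  Pos 0: 'm' != 'c' (stop)
LCP = "" (length 0)


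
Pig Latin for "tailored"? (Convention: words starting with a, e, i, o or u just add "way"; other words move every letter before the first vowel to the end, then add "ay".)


Word: "tailored"
Starts with consonant(s) → move to end, add 'ay'
Consonant cluster: "t"
Pig Latin = "ailoredtay"


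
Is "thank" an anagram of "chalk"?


Word 1: "chalk" → sorted: achkl
Word 2: "thank" → sorted: ahknt
Same letters? achkl != ahknt
Anagram = No


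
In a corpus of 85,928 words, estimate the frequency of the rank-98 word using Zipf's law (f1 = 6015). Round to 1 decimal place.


Zipf's law: f(r) = f(1) / r
f(1) = 6015
f(98) = 6015 / 98
= 61.4 occurrences


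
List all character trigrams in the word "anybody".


Word: "anybody" (length 7)
Number of trigrams = 7 - 3 + 1 = 5
  Position 0: "any"
  Position 1: "nyb"
  Position 2: "ybo"
  Position 3: "bod"
  Position 4: "ody"
Trigrams = "any", "nyb", "ybo", "bod", "ody"


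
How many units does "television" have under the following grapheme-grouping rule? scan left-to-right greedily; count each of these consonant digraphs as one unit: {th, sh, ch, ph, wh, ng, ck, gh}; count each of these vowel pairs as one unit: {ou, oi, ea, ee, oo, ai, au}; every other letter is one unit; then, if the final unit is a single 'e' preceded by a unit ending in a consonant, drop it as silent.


Word: "television" (10 letters)
Left-to-right scan:
  (1) 't' (letter)
  (2) 'e' (letter)
  (3) 'l' (letter)
  (4) 'e' (letter)
  (5) 'v' (letter)
  (6) 'i' (letter)
  (7) 's' (letter)
  (8) 'i' (letter)
  (9) 'o' (letter)
  (10) 'n' (letter)
Units from scan: 10
Sound units = 10 units


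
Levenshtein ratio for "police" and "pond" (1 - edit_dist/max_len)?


Word 1: "police" (length 6)
Word 2: "pond" (length 4)
One optimal edit sequence:
  1. keep 'p'
  2. keep 'o'
  3. delete 'l'  (+1)
  4. delete 'i'  (+1)
  5. substitute 'c' -> 'n'  (+1)
  6. substitute 'e' -> 'd'  (+1)
Edit distance = 4
Max length = max(6, 4) = 6
Similarity = 1 - 4/6
= 0.3333


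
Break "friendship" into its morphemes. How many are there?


Word: "friendship"
Morphemes: friend | -ship
Each morpheme carries meaning
= 2 morphemes


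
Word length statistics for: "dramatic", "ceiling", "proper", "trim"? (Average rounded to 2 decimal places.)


Lengths: "dramatic"=8, "ceiling"=7, "proper"=6, "trim"=4
Sum = 25, Count = 4
Average = 25/4 = 6.25
= avg=6.25, min=4, max=8


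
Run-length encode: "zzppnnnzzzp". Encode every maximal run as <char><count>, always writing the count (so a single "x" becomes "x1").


String: "zzppnnnzzzp"
Scanning for consecutive runs:
  'z' x 2
  'p' x 2
  'n' x 3
  'z' x 3
  'p' x 1
RLE = "z2p2n3z3p1"


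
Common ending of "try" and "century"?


Word 1: "try"
Word 2: "century"
Comparing from end:
  Pos -1: 'y' == 'y'
  Pos -2: 'r' == 'r'
  Pos -3: 't' != 'u' (stop)
LCS = "ry" (length 2)


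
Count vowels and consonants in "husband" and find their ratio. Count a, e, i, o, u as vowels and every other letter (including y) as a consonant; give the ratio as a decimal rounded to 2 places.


Word: "husband"
Vowels (a,e,i,o,u): 2
Consonants: 5
Ratio = 2/5
= 0.40


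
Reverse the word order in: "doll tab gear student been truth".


Original: "doll tab gear student been truth"
Words (1..n): doll | tab | gear | student | been | truth
Reversed (n..1): truth | been | student | gear | tab | doll
Result = "truth been student gear tab doll"


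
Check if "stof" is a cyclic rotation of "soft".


Word: "soft", Candidate: "stof"
Method: check if candidate is substring of word+word
"softsoft" contains "stof"? No
Is rotation = No


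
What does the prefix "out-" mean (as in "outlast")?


Prefix: out-
Example: outlast = out- + last
Meaning = surpass


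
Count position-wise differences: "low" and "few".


Comparing character by character (same length = 3):
  Pos 0: 'l' vs 'f' !=
  Pos 1: 'o' vs 'e' !=
  Pos 2: 'w' vs 'w' =
Hamming distance = 2


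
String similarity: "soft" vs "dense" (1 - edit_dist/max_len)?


Word 1: "soft" (length 4)
Word 2: "dense" (length 5)
One optimal edit sequence:
  1. insert 'd'  (+1)
  2. substitute 's' -> 'e'  (+1)
  3. substitute 'o' -> 'n'  (+1)
  4. substitute 'f' -> 's'  (+1)
  5. substitute 't' -> 'e'  (+1)
Edit distance = 5
Max length = max(4, 5) = 5
Similarity = 1 - 5/5
= 0.0000


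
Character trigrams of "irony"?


Word: "irony" (length 5)
Number of trigrams = 5 - 3 + 1 = 3
  Position 0: "iro"
  Position 1: "ron"
  Position 2: "ony"
Trigrams = "iro", "ron", "ony"


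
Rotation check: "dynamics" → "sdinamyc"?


Word: "dynamics", Candidate: "sdinamyc"
Method: check if candidate is substring of word+word
"dynamicsdynamics" contains "sdinamyc"? No
Is rotation = No


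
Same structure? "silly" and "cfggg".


Pattern of "silly": [0, 1, 2, 2, 3]
Pattern of "cfggg": [0, 1, 2, 2, 2]
Patterns do not match
Same pattern = No


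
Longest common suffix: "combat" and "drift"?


Word 1: "combat"
Word 2: "drift"
Comparing from end:
  Pos -1: 't' == 't'
  Pos -2: 'a' != 'f' (stop)
LCS = "t" (length 1)


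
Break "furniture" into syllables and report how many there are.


Word: "furniture"
Syllable breakdown: fur | ni | ture
Counting: 3 parts
= 3 syllables


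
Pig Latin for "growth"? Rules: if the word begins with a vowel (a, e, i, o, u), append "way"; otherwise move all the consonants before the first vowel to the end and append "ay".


Word: "growth"
Starts with consonant(s) → move to end, add 'ay'
Consonant cluster: "gr"
Pig Latin = "owthgray"


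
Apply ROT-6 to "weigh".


Word: "weigh"
Shift: 6
Each letter → (letter + shift) mod 26:
  'w' (22) + 6 = 2 → 'c'
  'e' (4) + 6 = 10 → 'k'
  'i' (8) + 6 = 14 → 'o'
  'g' (6) + 6 = 12 → 'm'
  'h' (7) + 6 = 13 → 'n'
Result = "ckomn"


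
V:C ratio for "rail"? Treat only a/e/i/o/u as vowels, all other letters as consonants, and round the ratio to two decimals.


Word: "rail"
Vowels (a,e,i,o,u): 2
Consonants: 2
Ratio = 2/2
= 1.00


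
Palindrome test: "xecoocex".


Word: "xecoocex"
Reversed: "xecoocex"
Forward == Backward? xecoocex == xecoocex
Palindrome = Yes


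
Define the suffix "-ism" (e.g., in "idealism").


Suffix: -ism
As in: idealism -> ideal + -ism
Meaning = belief / practice


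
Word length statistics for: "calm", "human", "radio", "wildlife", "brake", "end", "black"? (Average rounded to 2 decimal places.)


Lengths: "calm"=4, "human"=5, "radio"=5, "wildlife"=8, "brake"=5, "end"=3, "black"=5
Sum = 35, Count = 7
Average = 35/7 = 5.00
= avg=5.00, min=3, max=8


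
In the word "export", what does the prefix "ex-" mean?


Prefix: ex-
Example: export = ex- + port
Meaning = out / former


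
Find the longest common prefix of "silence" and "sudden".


Word 1: "silence"
Word 2: "sudden"
Comparing from start:
  Pos 0: 's' == 's'
  Pos 1: 'i' != 'u' (stop)
LCP = "s" (length 1)


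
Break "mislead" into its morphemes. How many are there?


Word: "mislead"
Morphemes: mis- + lead
Each morpheme carries meaning
= 2 morphemes


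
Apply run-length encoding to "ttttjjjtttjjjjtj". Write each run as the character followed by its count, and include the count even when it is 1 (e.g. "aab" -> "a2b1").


String: "ttttjjjtttjjjjtj"
Scanning for consecutive runs:
  't' x 4
  'j' x 3
  't' x 3
  'j' x 4
  't' x 1
  'j' x 1
RLE = "t4j3t3j4t1j1"


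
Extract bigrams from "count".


Word: "count" (length 5)
Number of bigrams = 5 - 2 + 1 = 4
  Position 0: "co"
  Position 1: "ou"
  Position 2: "un"
  Position 3: "nt"
Bigrams = "co", "ou", "un", "nt"
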